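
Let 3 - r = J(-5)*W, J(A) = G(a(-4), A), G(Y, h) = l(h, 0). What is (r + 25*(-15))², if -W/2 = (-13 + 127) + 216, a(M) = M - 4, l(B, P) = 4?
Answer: 5143824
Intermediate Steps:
a(M) = -4 + M
G(Y, h) = 4
W = -660 (W = -2*((-13 + 127) + 216) = -2*(114 + 216) = -2*330 = -660)
J(A) = 4
r = 2643 (r = 3 - 4*(-660) = 3 - 1*(-2640) = 3 + 2640 = 2643)
(r + 25*(-15))² = (2643 + 25*(-15))² = (2643 - 375)² = 2268² = 5143824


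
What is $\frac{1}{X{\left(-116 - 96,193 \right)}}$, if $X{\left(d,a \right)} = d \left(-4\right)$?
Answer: $\frac{1}{848} \approx 0.0011792$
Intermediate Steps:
$X{\left(d,a \right)} = - 4 d$
$\frac{1}{X{\left(-116 - 96,193 \right)}} = \frac{1}{\left(-4\right) \left(-116 - 96\right)} = \frac{1}{\left(-4\right) \left(-212\right)} = \frac{1}{848}$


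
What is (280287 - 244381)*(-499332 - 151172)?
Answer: -23356996624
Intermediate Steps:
(280287 - 244381)*(-499332 - 151172) = 35906*(-650504) = -23356996624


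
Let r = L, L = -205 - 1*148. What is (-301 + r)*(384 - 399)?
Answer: 9810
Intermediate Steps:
L = -353 (L = -205 - 148 = -353)
r = -353
(-301 + r)*(384 - 399) = (-301 - 353)*(384 - 399) = -654*(-15) = 9810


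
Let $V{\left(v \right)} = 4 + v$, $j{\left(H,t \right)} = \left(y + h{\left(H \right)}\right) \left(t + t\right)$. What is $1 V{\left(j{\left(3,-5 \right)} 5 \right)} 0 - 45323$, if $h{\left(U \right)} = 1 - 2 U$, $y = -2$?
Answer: $-45323$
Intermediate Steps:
$j{\left(H,t \right)} = 2 t \left(-1 - 2 H\right)$ ($j{\left(H,t \right)} = \left(-2 - \left(-1 + 2 H\right)\right) \left(t + t\right) = \left(-1 - 2 H\right) 2 t = 2 t \left(-1 - 2 H\right)$)
$1 V{\left(j{\left(3,-5 \right)} 5 \right)} 0 - 45323 = 1 \left(4 + \left(-2\right) \left(-5\right) \left(1 + 2 \cdot 3\right) 5\right) 0 - 45323 = 1 \left(4 + \left(-2\right) \left(-5\right) \left(1 + 6\right) 5\right) 0 - 45323 = 1 \left(4 + \left(-2\right) \left(-5\right) 7 \cdot 5\right) 0 - 45323 = 1 \left(4 + 70 \cdot 5\right) 0 - 45323 = 1 \left(4 + 350\right) 0 - 45323 = 1 \cdot 354 \cdot 0 - 45323 = 354 \cdot 0 - 45323 = 0 - 45323 = -45323$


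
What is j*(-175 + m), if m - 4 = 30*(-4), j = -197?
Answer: 57327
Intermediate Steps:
m = -116 (m = 4 + 30*(-4) = 4 - 120 = -116)
j*(-175 + m) = -197*(-175 - 116) = -197*(-291) = 57327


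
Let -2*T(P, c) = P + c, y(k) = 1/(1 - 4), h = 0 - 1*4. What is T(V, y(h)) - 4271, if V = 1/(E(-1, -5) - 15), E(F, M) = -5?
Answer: -512497/120 ≈ -4270.8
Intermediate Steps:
h = -4 (h = 0 - 4 = -4)
y(k) = -⅓ (y(k) = 1/(-3) = -⅓)
V = -1/20 (V = 1/(-5 - 15) = 1/(-20) = -1/20 ≈ -0.050000)
T(P, c) = -P/2 - c/2 (T(P, c) = -(P + c)/2 = -P/2 - c/2)
T(V, y(h)) - 4271 = (-½*(-1/20) - ½*(-⅓)) - 4271 = (1/40 + ⅙) - 4271 = 23/120 - 4271 = -512497/120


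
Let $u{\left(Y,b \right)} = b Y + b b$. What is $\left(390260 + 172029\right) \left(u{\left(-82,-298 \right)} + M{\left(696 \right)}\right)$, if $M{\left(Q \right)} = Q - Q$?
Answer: $63673606360$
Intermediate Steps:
$M{\left(Q \right)} = 0$
$u{\left(Y,b \right)} = b^{2} + Y b$ ($u{\left(Y,b \right)} = Y b + b^{2} = b^{2} + Y b$)
$\left(390260 + 172029\right) \left(u{\left(-82,-298 \right)} + M{\left(696 \right)}\right) = \left(390260 + 172029\right) \left(- 298 \left(-82 - 298\right) + 0\right) = 562289 \left(\left(-298\right) \left(-380\right) + 0\right) = 562289 \left(113240 + 0\right) = 562289 \cdot 113240 = 63673606360$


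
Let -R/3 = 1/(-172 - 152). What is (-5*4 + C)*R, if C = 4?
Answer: -4/27 ≈ -0.14815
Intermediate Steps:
R = 1/108 (R = -3/(-172 - 152) = -3/(-324) = -3*(-1/324) = 1/108 ≈ 0.0092593)
(-5*4 + C)*R = (-5*4 + 4)*(1/108) = (-20 + 4)*(1/108) = -16*1/108 = -4/27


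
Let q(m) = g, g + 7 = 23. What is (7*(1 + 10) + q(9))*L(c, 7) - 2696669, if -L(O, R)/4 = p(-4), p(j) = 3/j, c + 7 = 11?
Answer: -2696390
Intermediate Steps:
c = 4 (c = -7 + 11 = 4)
g = 16 (g = -7 + 23 = 16)
q(m) = 16
L(O, R) = 3 (L(O, R) = -12/(-4) = -12*(-1)/4 = -4*(-¾) = 3)
(7*(1 + 10) + q(9))*L(c, 7) - 2696669 = (7*(1 + 10) + 16)*3 - 2696669 = (7*11 + 16)*3 - 2696669 = (77 + 16)*3 - 2696669 = 93*3 - 2696669 = 279 - 2696669 = -2696390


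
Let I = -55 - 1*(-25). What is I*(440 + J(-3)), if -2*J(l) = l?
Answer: -13245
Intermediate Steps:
J(l) = -l/2
I = -30 (I = -55 + 25 = -30)
I*(440 + J(-3)) = -30*(440 - ½*(-3)) = -30*(440 + 3/2) = -30*883/2 = -13245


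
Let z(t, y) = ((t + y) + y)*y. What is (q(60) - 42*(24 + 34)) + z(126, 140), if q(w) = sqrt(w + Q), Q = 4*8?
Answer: 54404 + 2*sqrt(23) ≈ 54414.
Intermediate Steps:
Q = 32
z(t, y) = y*(t + 2*y) (z(t, y) = (t + 2*y)*y = y*(t + 2*y))
q(w) = sqrt(32 + w) (q(w) = sqrt(w + 32) = sqrt(32 + w))
(q(60) - 42*(24 + 34)) + z(126, 140) = (sqrt(32 + 60) - 42*(24 + 34)) + 140*(126 + 2*140) = (sqrt(92) - 42*58) + 140*(126 + 280) = (2*sqrt(23) - 2436) + 140*406 = (-2436 + 2*sqrt(23)) + 56840 = 54404 + 2*sqrt(23)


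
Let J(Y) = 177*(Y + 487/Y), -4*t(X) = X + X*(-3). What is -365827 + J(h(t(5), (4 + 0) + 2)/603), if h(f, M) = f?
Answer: 41054998793/2010 ≈ 2.0425e+7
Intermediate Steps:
t(X) = X/2 (t(X) = -(X + X*(-3))/4 = -(X - 3*X)/4 = -(-1)*X/2 = X/2)
J(Y) = 177*Y + 86199/Y
-365827 + J(h(t(5), (4 + 0) + 2)/603) = -365827 + (177*(((½)*5)/603) + 86199/((((½)*5)/603))) = -365827 + (177*((5/2)*(1/603)) + 86199/(((5/2)*(1/603)))) = -365827 + (177*(5/1206) + 86199/(5/1206)) = -365827 + (295/402 + 86199*(1206/5)) = -365827 + (295/402 + 103955994/5) = -365827 + 41790311063/2010 = 41054998793/2010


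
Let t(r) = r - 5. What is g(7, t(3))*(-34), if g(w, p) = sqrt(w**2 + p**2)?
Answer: -34*sqrt(53) ≈ -247.52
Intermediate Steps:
t(r) = -5 + r
g(w, p) = sqrt(p**2 + w**2)
g(7, t(3))*(-34) = sqrt((-5 + 3)**2 + 7**2)*(-34) = sqrt((-2)**2 + 49)*(-34) = sqrt(4 + 49)*(-34) = sqrt(53)*(-34) = -34*sqrt(53)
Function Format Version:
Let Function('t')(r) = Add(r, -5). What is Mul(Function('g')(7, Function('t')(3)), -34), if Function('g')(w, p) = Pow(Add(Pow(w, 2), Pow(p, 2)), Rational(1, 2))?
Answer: Mul(-34, Pow(53, Rational(1, 2))) ≈ -247.52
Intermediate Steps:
Function('t')(r) = Add(-5, r)
Function('g')(w, p) = Pow(Add(Pow(p, 2), Pow(w, 2)), Rational(1, 2))
Mul(Function('g')(7, Function('t')(3)), -34) = Mul(Pow(Add(Pow(Add(-5, 3), 2), Pow(7, 2)), Rational(1, 2)), -34) = Mul(Pow(Add(Pow(-2, 2), 49), Rational(1, 2)), -34) = Mul(Pow(Add(4, 49), Rational(1, 2)), -34) = Mul(Pow(53, Rational(1, 2)), -34) = Mul(-34, Pow(53, Rational(1, 2)))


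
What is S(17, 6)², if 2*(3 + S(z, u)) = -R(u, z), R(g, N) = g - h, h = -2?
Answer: 49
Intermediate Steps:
R(g, N) = 2 + g (R(g, N) = g - 1*(-2) = g + 2 = 2 + g)
S(z, u) = -4 - u/2 (S(z, u) = -3 + (-(2 + u))/2 = -3 + (-2 - u)/2 = -3 + (-1 - u/2) = -4 - u/2)
S(17, 6)² = (-4 - ½*6)² = (-4 - 3)² = (-7)² = 49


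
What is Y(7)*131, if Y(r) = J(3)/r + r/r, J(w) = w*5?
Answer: 2882/7 ≈ 411.71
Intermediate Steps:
J(w) = 5*w
Y(r) = 1 + 15/r (Y(r) = (5*3)/r + r/r = 15/r + 1 = 1 + 15/r)
Y(7)*131 = ((15 + 7)/7)*131 = ((⅐)*22)*131 = (22/7)*131 = 2882/7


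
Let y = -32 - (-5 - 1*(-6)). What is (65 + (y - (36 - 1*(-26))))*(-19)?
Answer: 570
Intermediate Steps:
y = -33 (y = -32 - (-5 + 6) = -32 - 1*1 = -32 - 1 = -33)
(65 + (y - (36 - 1*(-26))))*(-19) = (65 + (-33 - (36 - 1*(-26))))*(-19) = (65 + (-33 - (36 + 26)))*(-19) = (65 + (-33 - 1*62))*(-19) = (65 + (-33 - 62))*(-19) = (65 - 95)*(-19) = -30*(-19) = 570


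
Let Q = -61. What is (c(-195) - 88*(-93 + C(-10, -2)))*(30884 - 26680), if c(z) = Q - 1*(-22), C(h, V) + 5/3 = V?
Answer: 106794212/3 ≈ 3.5598e+7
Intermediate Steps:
C(h, V) = -5/3 + V
c(z) = -39 (c(z) = -61 - 1*(-22) = -61 + 22 = -39)
(c(-195) - 88*(-93 + C(-10, -2)))*(30884 - 26680) = (-39 - 88*(-93 + (-5/3 - 2)))*(30884 - 26680) = (-39 - 88*(-93 - 11/3))*4204 = (-39 - 88*(-290/3))*4204 = (-39 + 25520/3)*4204 = (25403/3)*4204 = 106794212/3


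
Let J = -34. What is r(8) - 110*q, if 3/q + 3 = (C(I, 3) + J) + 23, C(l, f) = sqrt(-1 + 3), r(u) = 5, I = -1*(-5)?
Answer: 2795/97 + 165*sqrt(2)/97 ≈ 31.220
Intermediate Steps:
I = 5
C(l, f) = sqrt(2)
q = 3/(-14 + sqrt(2)) (q = 3/(-3 + ((sqrt(2) - 34) + 23)) = 3/(-3 + ((-34 + sqrt(2)) + 23)) = 3/(-3 + (-11 + sqrt(2))) = 3/(-14 + sqrt(2)) ≈ -0.23836)
r(8) - 110*q = 5 - 110*(-21/97 - 3*sqrt(2)/194) = 5 + (2310/97 + 165*sqrt(2)/97) = 2795/97 + 165*sqrt(2)/97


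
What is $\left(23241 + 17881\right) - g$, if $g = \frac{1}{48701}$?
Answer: $\frac{2002682521}{48701} \approx 41122.0$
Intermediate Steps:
$g = \frac{1}{48701} \approx 2.0533 \cdot 10^{-5}$
$\left(23241 + 17881\right) - g = \left(23241 + 17881\right) - \frac{1}{48701} = 41122 - \frac{1}{48701} = \frac{2002682521}{48701}$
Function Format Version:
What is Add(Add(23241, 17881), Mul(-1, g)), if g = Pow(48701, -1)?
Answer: Rational(2002682521, 48701) ≈ 41122.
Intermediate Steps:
g = Rational(1, 48701) ≈ 2.0533e-5
Add(Add(23241, 17881), Mul(-1, g)) = Add(Add(23241, 17881), Mul(-1, Rational(1, 48701))) = Add(41122, Rational(-1, 48701)) = Rational(2002682521, 48701)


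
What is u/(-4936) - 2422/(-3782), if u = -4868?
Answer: 3795721/2333494 ≈ 1.6266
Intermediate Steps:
u/(-4936) - 2422/(-3782) = -4868/(-4936) - 2422/(-3782) = -4868*(-1/4936) - 2422*(-1/3782) = 1217/1234 + 1211/1891 = 3795721/2333494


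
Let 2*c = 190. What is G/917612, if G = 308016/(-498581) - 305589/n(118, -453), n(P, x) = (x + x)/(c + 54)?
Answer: 7567163483215/138166180388744 ≈ 0.054769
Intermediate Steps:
c = 95 (c = (½)*190 = 95)
n(P, x) = 2*x/149 (n(P, x) = (x + x)/(95 + 54) = (2*x)/149 = (2*x)*(1/149) = 2*x/149)
G = 7567163483215/150571462 (G = 308016/(-498581) - 305589/((2/149)*(-453)) = 308016*(-1/498581) - 305589/(-906/149) = -308016/498581 - 305589*(-149/906) = -308016/498581 + 15177587/302 = 7567163483215/150571462 ≈ 50256.)
G/917612 = (7567163483215/150571462)/917612 = (7567163483215/150571462)*(1/917612) = 7567163483215/138166180388744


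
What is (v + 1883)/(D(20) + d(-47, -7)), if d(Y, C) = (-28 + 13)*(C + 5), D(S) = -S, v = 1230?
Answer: 3113/10 ≈ 311.30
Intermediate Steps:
d(Y, C) = -75 - 15*C (d(Y, C) = -15*(5 + C) = -75 - 15*C)
(v + 1883)/(D(20) + d(-47, -7)) = (1230 + 1883)/(-1*20 + (-75 - 15*(-7))) = 3113/(-20 + (-75 + 105)) = 3113/(-20 + 30) = 3113/10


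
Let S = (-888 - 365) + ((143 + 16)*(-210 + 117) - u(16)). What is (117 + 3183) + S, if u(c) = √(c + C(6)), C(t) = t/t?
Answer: -12740 - √17 ≈ -12744.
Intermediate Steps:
C(t) = 1
u(c) = √(1 + c) (u(c) = √(c + 1) = √(1 + c))
S = -16040 - √17 (S = (-888 - 365) + ((143 + 16)*(-210 + 117) - √(1 + 16)) = -1253 + (159*(-93) - √17) = -1253 + (-14787 - √17) = -16040 - √17 ≈ -16044.)
(117 + 3183) + S = (117 + 3183) + (-16040 - √17) = 3300 + (-16040 - √17) = -12740 - √17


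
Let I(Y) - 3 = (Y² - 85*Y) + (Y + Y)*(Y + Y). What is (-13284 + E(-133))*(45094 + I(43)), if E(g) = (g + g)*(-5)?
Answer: -605912398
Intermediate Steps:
E(g) = -10*g (E(g) = (2*g)*(-5) = -10*g)
I(Y) = 3 - 85*Y + 5*Y² (I(Y) = 3 + ((Y² - 85*Y) + (Y + Y)*(Y + Y)) = 3 + ((Y² - 85*Y) + (2*Y)*(2*Y)) = 3 + ((Y² - 85*Y) + 4*Y²) = 3 + (-85*Y + 5*Y²) = 3 - 85*Y + 5*Y²)
(-13284 + E(-133))*(45094 + I(43)) = (-13284 - 10*(-133))*(45094 + (3 - 85*43 + 5*43²)) = (-13284 + 1330)*(45094 + (3 - 3655 + 5*1849)) = -11954*(45094 + (3 - 3655 + 9245)) = -11954*(45094 + 5593) = -11954*50687 = -605912398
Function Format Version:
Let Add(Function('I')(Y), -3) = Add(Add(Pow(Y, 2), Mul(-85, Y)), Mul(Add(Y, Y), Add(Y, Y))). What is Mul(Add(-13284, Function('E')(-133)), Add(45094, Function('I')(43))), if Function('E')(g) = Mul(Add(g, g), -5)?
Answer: -605912398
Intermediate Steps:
Function('E')(g) = Mul(-10, g) (Function('E')(g) = Mul(Mul(2, g), -5) = Mul(-10, g))
Function('I')(Y) = Add(3, Mul(-85, Y), Mul(5, Pow(Y, 2))) (Function('I')(Y) = Add(3, Add(Add(Pow(Y, 2), Mul(-85, Y)), Mul(Add(Y, Y), Add(Y, Y)))) = Add(3, Add(Add(Pow(Y, 2), Mul(-85, Y)), Mul(Mul(2, Y), Mul(2, Y)))) = Add(3, Add(Add(Pow(Y, 2), Mul(-85, Y)), Mul(4, Pow(Y, 2)))) = Add(3, Add(Mul(-85, Y), Mul(5, Pow(Y, 2)))) = Add(3, Mul(-85, Y), Mul(5, Pow(Y, 2))))
Mul(Add(-13284, Function('E')(-133)), Add(45094, Function('I')(43))) = Mul(Add(-13284, Mul(-10, -133)), Add(45094, Add(3, Mul(-85, 43), Mul(5, Pow(43, 2))))) = Mul(Add(-13284, 1330), Add(45094, Add(3, -3655, Mul(5, 1849)))) = Mul(-11954, Add(45094, Add(3, -3655, 9245))) = Mul(-11954, Add(45094, 5593)) = Mul(-11954, 50687) = -605912398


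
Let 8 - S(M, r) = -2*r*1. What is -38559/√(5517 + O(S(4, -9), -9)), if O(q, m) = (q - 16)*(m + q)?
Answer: -38559*√6011/6011 ≈ -497.34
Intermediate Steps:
S(M, r) = 8 + 2*r (S(M, r) = 8 - (-2*r) = 8 - (-2)*r = 8 + 2*r)
O(q, m) = (-16 + q)*(m + q)
-38559/√(5517 + O(S(4, -9), -9)) = -38559/√(5517 + ((8 + 2*(-9))² - 16*(-9) - 16*(8 + 2*(-9)) - 9*(8 + 2*(-9)))) = -38559/√(5517 + ((8 - 18)² + 144 - 16*(8 - 18) - 9*(8 - 18))) = -38559/√(5517 + ((-10)² + 144 - 16*(-10) - 9*(-10))) = -38559/√(5517 + (100 + 144 + 160 + 90)) = -38559/√(5517 + 494) = -38559*√6011/6011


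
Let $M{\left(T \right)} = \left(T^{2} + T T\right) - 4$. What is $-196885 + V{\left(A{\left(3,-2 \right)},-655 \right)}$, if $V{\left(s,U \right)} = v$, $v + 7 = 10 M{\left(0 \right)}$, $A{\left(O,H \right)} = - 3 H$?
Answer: $-196932$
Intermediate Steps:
$M{\left(T \right)} = -4 + 2 T^{2}$ ($M{\left(T \right)} = \left(T^{2} + T^{2}\right) - 4 = 2 T^{2} - 4 = -4 + 2 T^{2}$)
$v = -47$ ($v = -7 + 10 \left(-4 + 2 \cdot 0^{2}\right) = -7 + 10 \left(-4 + 2 \cdot 0\right) = -7 + 10 \left(-4 + 0\right) = -7 + 10 \left(-4\right) = -7 - 40 = -47$)
$V{\left(s,U \right)} = -47$
$-196885 + V{\left(A{\left(3,-2 \right)},-655 \right)} = -196885 - 47 = -196932$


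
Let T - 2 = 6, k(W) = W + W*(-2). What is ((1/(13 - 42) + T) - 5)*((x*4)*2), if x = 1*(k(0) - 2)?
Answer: -1376/29 ≈ -47.448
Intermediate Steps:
k(W) = -W (k(W) = W - 2*W = -W)
x = -2 (x = 1*(-1*0 - 2) = 1*(0 - 2) = 1*(-2) = -2)
T = 8 (T = 2 + 6 = 8)
((1/(13 - 42) + T) - 5)*((x*4)*2) = ((1/(13 - 42) + 8) - 5)*(-2*4*2) = ((1/(-29) + 8) - 5)*(-8*2) = ((-1/29 + 8) - 5)*(-16) = (231/29 - 5)*(-16) = (86/29)*(-16) = -1376/29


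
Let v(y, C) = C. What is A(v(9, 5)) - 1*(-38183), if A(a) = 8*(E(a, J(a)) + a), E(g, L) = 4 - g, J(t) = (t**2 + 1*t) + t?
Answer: 38215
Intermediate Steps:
J(t) = t**2 + 2*t (J(t) = (t**2 + t) + t = (t + t**2) + t = t**2 + 2*t)
A(a) = 32 (A(a) = 8*((4 - a) + a) = 8*4 = 32)
A(v(9, 5)) - 1*(-38183) = 32 - 1*(-38183) = 32 + 38183 = 38215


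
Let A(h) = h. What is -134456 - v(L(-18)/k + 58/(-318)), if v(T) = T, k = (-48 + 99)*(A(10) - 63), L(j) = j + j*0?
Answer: -363434093/2703 ≈ -1.3446e+5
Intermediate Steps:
L(j) = j (L(j) = j + 0 = j)
k = -2703 (k = (-48 + 99)*(10 - 63) = 51*(-53) = -2703)
-134456 - v(L(-18)/k + 58/(-318)) = -134456 - (-18/(-2703) + 58/(-318)) = -134456 - (-18*(-1/2703) + 58*(-1/318)) = -134456 - (6/901 - 29/159) = -134456 - 1*(-475/2703) = -134456 + 475/2703 = -363434093/2703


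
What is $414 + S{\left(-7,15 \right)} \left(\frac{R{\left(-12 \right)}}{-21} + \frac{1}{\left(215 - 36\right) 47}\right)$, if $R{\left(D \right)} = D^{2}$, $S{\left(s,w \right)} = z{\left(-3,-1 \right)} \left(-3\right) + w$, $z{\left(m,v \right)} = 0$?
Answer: $\frac{18323619}{58891} \approx 311.14$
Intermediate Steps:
$S{\left(s,w \right)} = w$ ($S{\left(s,w \right)} = 0 \left(-3\right) + w = 0 + w = w$)
$414 + S{\left(-7,15 \right)} \left(\frac{R{\left(-12 \right)}}{-21} + \frac{1}{\left(215 - 36\right) 47}\right) = 414 + 15 \left(\frac{\left(-12\right)^{2}}{-21} + \frac{1}{\left(215 - 36\right) 47}\right) = 414 + 15 \left(144 \left(- \frac{1}{21}\right) + \frac{1}{179} \cdot \frac{1}{47}\right) = 414 + 15 \left(- \frac{48}{7} + \frac{1}{179} \cdot \frac{1}{47}\right) = 414 + 15 \left(- \frac{48}{7} + \frac{1}{8413}\right) = 414 + 15 \left(- \frac{403817}{58891}\right) = 414 - \frac{6057255}{58891} = \frac{18323619}{58891}$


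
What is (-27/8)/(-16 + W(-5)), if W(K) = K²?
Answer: -3/8 ≈ -0.37500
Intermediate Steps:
(-27/8)/(-16 + W(-5)) = (-27/8)/(-16 + (-5)²) = (-27/8)/(-16 + 25) = -9*3/8/9 = -27/8*⅑ = -3/8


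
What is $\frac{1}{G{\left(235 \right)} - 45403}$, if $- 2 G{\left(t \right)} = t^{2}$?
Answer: $- \frac{2}{146031} \approx -1.3696 \cdot 10^{-5}$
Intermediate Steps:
$G{\left(t \right)} = - \frac{t^{2}}{2}$
$\frac{1}{G{\left(235 \right)} - 45403} = \frac{1}{- \frac{235^{2}}{2} - 45403} = \frac{1}{\left(- \frac{1}{2}\right) 55225 - 45403} = \frac{1}{- \frac{55225}{2} - 45403} = \frac{1}{- \frac{146031}{2}} = - \frac{2}{146031}$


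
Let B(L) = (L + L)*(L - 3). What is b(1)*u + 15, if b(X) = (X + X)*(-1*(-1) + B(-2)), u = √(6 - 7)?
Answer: 15 + 42*I ≈ 15.0 + 42.0*I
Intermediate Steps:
B(L) = 2*L*(-3 + L) (B(L) = (2*L)*(-3 + L) = 2*L*(-3 + L))
u = I (u = √(-1) = I ≈ 1.0*I)
b(X) = 42*X (b(X) = (X + X)*(-1*(-1) + 2*(-2)*(-3 - 2)) = (2*X)*(1 + 2*(-2)*(-5)) = (2*X)*(1 + 20) = (2*X)*21 = 42*X)
b(1)*u + 15 = (42*1)*I + 15 = 42*I + 15 = 15 + 42*I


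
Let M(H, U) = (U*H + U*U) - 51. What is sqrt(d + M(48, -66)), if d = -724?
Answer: sqrt(413) ≈ 20.322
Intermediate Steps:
M(H, U) = -51 + U**2 + H*U (M(H, U) = (H*U + U**2) - 51 = (U**2 + H*U) - 51 = -51 + U**2 + H*U)
sqrt(d + M(48, -66)) = sqrt(-724 + (-51 + (-66)**2 + 48*(-66))) = sqrt(-724 + (-51 + 4356 - 3168)) = sqrt(-724 + 1137) = sqrt(413)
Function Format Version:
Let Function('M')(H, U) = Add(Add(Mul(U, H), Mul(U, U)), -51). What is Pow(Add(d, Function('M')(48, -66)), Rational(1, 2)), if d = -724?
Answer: Pow(413, Rational(1, 2)) ≈ 20.322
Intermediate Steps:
Function('M')(H, U) = Add(-51, Pow(U, 2), Mul(H, U)) (Function('M')(H, U) = Add(Add(Mul(H, U), Pow(U, 2)), -51) = Add(Add(Pow(U, 2), Mul(H, U)), -51) = Add(-51, Pow(U, 2), Mul(H, U)))
Pow(Add(d, Function('M')(48, -66)), Rational(1, 2)) = Pow(Add(-724, Add(-51, Pow(-66, 2), Mul(48, -66))), Rational(1, 2)) = Pow(Add(-724, Add(-51, 4356, -3168)), Rational(1, 2)) = Pow(Add(-724, 1137), Rational(1, 2)) = Pow(413, Rational(1, 2))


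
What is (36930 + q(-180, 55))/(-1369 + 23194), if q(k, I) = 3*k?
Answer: 2426/1455 ≈ 1.6674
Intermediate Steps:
(36930 + q(-180, 55))/(-1369 + 23194) = (36930 + 3*(-180))/(-1369 + 23194) = (36930 - 540)/21825 = 36390*(1/21825) = 2426/1455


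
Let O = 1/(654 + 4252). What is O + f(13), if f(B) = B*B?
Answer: 829115/4906 ≈ 169.00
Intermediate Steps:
f(B) = B²
O = 1/4906 ≈ 0.00020383
O + f(13) = 1/4906 + 13² = 1/4906 + 169 = 829115/4906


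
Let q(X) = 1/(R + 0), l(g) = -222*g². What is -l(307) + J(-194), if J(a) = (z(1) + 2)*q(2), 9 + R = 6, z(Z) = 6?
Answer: 62769826/3 ≈ 2.0923e+7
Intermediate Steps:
R = -3 (R = -9 + 6 = -3)
q(X) = -⅓ (q(X) = 1/(-3 + 0) = 1/(-3) = -⅓)
J(a) = -8/3 (J(a) = (6 + 2)*(-⅓) = 8*(-⅓) = -8/3)
-l(307) + J(-194) = -(-222)*307² - 8/3 = -(-222)*94249 - 8/3 = -1*(-20923278) - 8/3 = 20923278 - 8/3 = 62769826/3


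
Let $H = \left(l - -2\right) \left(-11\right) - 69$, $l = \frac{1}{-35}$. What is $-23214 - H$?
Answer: $- \frac{809316}{35} \approx -23123.0$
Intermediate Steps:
$l = - \frac{1}{35} \approx -0.028571$
$H = - \frac{3174}{35}$ ($H = \left(- \frac{1}{35} - -2\right) \left(-11\right) - 69 = \left(- \frac{1}{35} + 2\right) \left(-11\right) - 69 = \frac{69}{35} \left(-11\right) - 69 = - \frac{759}{35} - 69 = - \frac{3174}{35} \approx -90.686$)
$-23214 - H = -23214 - - \frac{3174}{35} = -23214 + \frac{3174}{35} = - \frac{809316}{35}$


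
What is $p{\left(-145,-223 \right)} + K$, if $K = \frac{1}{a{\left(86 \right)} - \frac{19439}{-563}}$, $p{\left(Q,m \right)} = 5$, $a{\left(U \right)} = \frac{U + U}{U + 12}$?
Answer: $\frac{5032232}{1000929} \approx 5.0276$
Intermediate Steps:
$a{\left(U \right)} = \frac{2 U}{12 + U}$
$K = \frac{27587}{1000929}$ ($K = \frac{1}{2 \cdot 86 \frac{1}{12 + 86} - \frac{19439}{-563}} = \frac{1}{2 \cdot 86 \cdot \frac{1}{98} - - \frac{19439}{563}} = \frac{1}{2 \cdot 86 \cdot \frac{1}{98} + \frac{19439}{563}} = \frac{1}{\frac{86}{49} + \frac{19439}{563}} = \frac{1}{\frac{1000929}{27587}} = \frac{27587}{1000929} \approx 0.027561$)
$p{\left(-145,-223 \right)} + K = 5 + \frac{27587}{1000929} = \frac{5032232}{1000929}$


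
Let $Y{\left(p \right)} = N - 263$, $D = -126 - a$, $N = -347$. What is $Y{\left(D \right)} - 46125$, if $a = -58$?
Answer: $-46735$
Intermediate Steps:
$D = -68$ ($D = -126 - -58 = -126 + 58 = -68$)
$Y{\left(p \right)} = -610$ ($Y{\left(p \right)} = -347 - 263 = -610$)
$Y{\left(D \right)} - 46125 = -610 - 46125 = -46735$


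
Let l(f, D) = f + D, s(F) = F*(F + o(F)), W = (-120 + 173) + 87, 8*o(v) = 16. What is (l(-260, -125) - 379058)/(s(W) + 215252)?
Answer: -379443/235132 ≈ -1.6137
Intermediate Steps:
o(v) = 2 (o(v) = (⅛)*16 = 2)
W = 140 (W = 53 + 87 = 140)
s(F) = F*(2 + F) (s(F) = F*(F + 2) = F*(2 + F))
l(f, D) = D + f
(l(-260, -125) - 379058)/(s(W) + 215252) = ((-125 - 260) - 379058)/(140*(2 + 140) + 215252) = (-385 - 379058)/(140*142 + 215252) = -379443/(19880 + 215252) = -379443/235132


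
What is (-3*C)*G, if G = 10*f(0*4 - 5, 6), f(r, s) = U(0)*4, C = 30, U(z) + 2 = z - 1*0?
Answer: 7200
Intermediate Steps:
U(z) = -2 + z (U(z) = -2 + (z - 1*0) = -2 + (z + 0) = -2 + z)
f(r, s) = -8 (f(r, s) = (-2 + 0)*4 = -2*4 = -8)
G = -80 (G = 10*(-8) = -80)
(-3*C)*G = -3*30*(-80) = -90*(-80) = 7200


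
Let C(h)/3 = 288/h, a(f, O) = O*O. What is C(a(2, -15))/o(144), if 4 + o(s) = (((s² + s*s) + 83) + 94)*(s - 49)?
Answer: 96/98916275 ≈ 9.7052e-7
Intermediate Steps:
a(f, O) = O²
C(h) = 864/h (C(h) = 3*(288/h) = 864/h)
o(s) = -4 + (-49 + s)*(177 + 2*s²) (o(s) = -4 + (((s² + s*s) + 83) + 94)*(s - 49) = -4 + (((s² + s²) + 83) + 94)*(-49 + s) = -4 + ((2*s² + 83) + 94)*(-49 + s) = -4 + ((83 + 2*s²) + 94)*(-49 + s) = -4 + (177 + 2*s²)*(-49 + s) = -4 + (-49 + s)*(177 + 2*s²))
C(a(2, -15))/o(144) = (864/((-15)²))/(-8677 - 98*144² + 2*144³ + 177*144) = (864/225)/(-8677 - 98*20736 + 2*2985984 + 25488) = (864*(1/225))/(-8677 - 2032128 + 5971968 + 25488) = (96/25)/3956651 = (96/25)*(1/3956651) = 96/98916275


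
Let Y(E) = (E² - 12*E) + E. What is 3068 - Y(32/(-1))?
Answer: 1692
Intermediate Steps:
Y(E) = E² - 11*E
3068 - Y(32/(-1)) = 3068 - 32/(-1)*(-11 + 32/(-1)) = 3068 - 32*(-1)*(-11 + 32*(-1)) = 3068 - (-32)*(-11 - 32) = 3068 - (-32)*(-43) = 3068 - 1*1376 = 3068 - 1376 = 1692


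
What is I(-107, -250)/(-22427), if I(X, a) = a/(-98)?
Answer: -125/1098923 ≈ -0.00011375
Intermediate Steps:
I(X, a) = -a/98 (I(X, a) = a*(-1/98) = -a/98)
I(-107, -250)/(-22427) = -1/98*(-250)/(-22427) = (125/49)*(-1/22427) = -125/1098923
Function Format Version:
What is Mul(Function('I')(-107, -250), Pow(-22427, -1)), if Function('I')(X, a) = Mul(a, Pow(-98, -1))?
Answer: Rational(-125, 1098923) ≈ -0.00011375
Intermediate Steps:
Function('I')(X, a) = Mul(Rational(-1, 98), a) (Function('I')(X, a) = Mul(a, Rational(-1, 98)) = Mul(Rational(-1, 98), a))
Mul(Function('I')(-107, -250), Pow(-22427, -1)) = Mul(Mul(Rational(-1, 98), -250), Pow(-22427, -1)) = Mul(Rational(125, 49), Rational(-1, 22427)) = Rational(-125, 1098923)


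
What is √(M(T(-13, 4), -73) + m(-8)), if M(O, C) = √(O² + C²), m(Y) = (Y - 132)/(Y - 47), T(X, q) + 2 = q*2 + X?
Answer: √(308 + 121*√5378)/11 ≈ 8.7109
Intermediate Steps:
T(X, q) = -2 + X + 2*q (T(X, q) = -2 + (q*2 + X) = -2 + (2*q + X) = -2 + (X + 2*q) = -2 + X + 2*q)
m(Y) = (-132 + Y)/(-47 + Y)
M(O, C) = √(C² + O²)
√(M(T(-13, 4), -73) + m(-8)) = √(√((-73)² + (-2 - 13 + 2*4)²) + (-132 - 8)/(-47 - 8)) = √(√(5329 + (-2 - 13 + 8)²) - 140/(-55)) = √(√(5329 + (-7)²) - 1/55*(-140)) = √(√(5329 + 49) + 28/11) = √(√5378 + 28/11) = √(28/11 + √5378)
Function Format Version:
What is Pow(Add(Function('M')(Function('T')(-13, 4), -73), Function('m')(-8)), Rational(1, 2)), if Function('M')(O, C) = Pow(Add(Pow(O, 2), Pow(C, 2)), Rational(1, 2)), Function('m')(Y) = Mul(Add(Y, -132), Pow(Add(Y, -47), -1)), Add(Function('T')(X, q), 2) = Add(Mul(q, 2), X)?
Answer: Mul(Rational(1, 11), Pow(Add(308, Mul(121, Pow(5378, Rational(1, 2)))), Rational(1, 2))) ≈ 8.7109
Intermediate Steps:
Function('T')(X, q) = Add(-2, X, Mul(2, q)) (Function('T')(X, q) = Add(-2, Add(Mul(q, 2), X)) = Add(-2, Add(Mul(2, q), X)) = Add(-2, Add(X, Mul(2, q))) = Add(-2, X, Mul(2, q)))
Function('m')(Y) = Mul(Pow(Add(-47, Y), -1), Add(-132, Y)) (Function('m')(Y) = Mul(Add(-132, Y), Pow(Add(-47, Y), -1)) = Mul(Pow(Add(-47, Y), -1), Add(-132, Y)))
Function('M')(O, C) = Pow(Add(Pow(C, 2), Pow(O, 2)), Rational(1, 2))
Pow(Add(Function('M')(Function('T')(-13, 4), -73), Function('m')(-8)), Rational(1, 2)) = Pow(Add(Pow(Add(Pow(-73, 2), Pow(Add(-2, -13, Mul(2, 4)), 2)), Rational(1, 2)), Mul(Pow(Add(-47, -8), -1), Add(-132, -8))), Rational(1, 2)) = Pow(Add(Pow(Add(5329, Pow(Add(-2, -13, 8), 2)), Rational(1, 2)), Mul(Pow(-55, -1), -140)), Rational(1, 2)) = Pow(Add(Pow(Add(5329, Pow(-7, 2)), Rational(1, 2)), Mul(Rational(-1, 55), -140)), Rational(1, 2)) = Pow(Add(Pow(Add(5329, 49), Rational(1, 2)), Rational(28, 11)), Rational(1, 2)) = Pow(Add(Pow(5378, Rational(1, 2)), Rational(28, 11)), Rational(1, 2)) = Pow(Add(Rational(28, 11), Pow(5378, Rational(1, 2))), Rational(1, 2))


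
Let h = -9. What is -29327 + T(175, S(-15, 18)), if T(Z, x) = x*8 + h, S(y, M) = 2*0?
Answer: -29336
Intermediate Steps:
S(y, M) = 0
T(Z, x) = -9 + 8*x (T(Z, x) = x*8 - 9 = 8*x - 9 = -9 + 8*x)
-29327 + T(175, S(-15, 18)) = -29327 + (-9 + 8*0) = -29327 + (-9 + 0) = -29327 - 9 = -29336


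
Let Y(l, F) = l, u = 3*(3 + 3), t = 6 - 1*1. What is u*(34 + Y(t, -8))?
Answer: 702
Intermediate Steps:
t = 5 (t = 6 - 1 = 5)
u = 18 (u = 3*6 = 18)
u*(34 + Y(t, -8)) = 18*(34 + 5) = 18*39 = 702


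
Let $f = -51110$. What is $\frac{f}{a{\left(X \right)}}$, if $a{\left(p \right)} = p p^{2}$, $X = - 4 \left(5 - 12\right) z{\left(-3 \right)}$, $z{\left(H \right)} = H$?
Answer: $\frac{25555}{296352} \approx 0.086232$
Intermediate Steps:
$X = -84$ ($X = - 4 \left(5 - 12\right) \left(-3\right) = \left(-4\right) \left(-7\right) \left(-3\right) = 28 \left(-3\right) = -84$)
$a{\left(p \right)} = p^{3}$
$\frac{f}{a{\left(X \right)}} = - \frac{51110}{\left(-84\right)^{3}} = - \frac{51110}{-592704} = \left(-51110\right) \left(- \frac{1}{592704}\right) = \frac{25555}{296352}$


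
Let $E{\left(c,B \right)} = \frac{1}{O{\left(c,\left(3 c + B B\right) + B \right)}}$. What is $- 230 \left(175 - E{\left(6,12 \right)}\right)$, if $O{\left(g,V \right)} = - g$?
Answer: $- \frac{120865}{3} \approx -40288.0$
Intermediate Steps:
$E{\left(c,B \right)} = - \frac{1}{c}$ ($E{\left(c,B \right)} = \frac{1}{\left(-1\right) c} = - \frac{1}{c}$)
$- 230 \left(175 - E{\left(6,12 \right)}\right) = - 230 \left(175 - - \frac{1}{6}\right) = - 230 \left(175 + \frac{1}{6}\right) = \left(-230\right) \frac{1051}{6} = - \frac{120865}{3}$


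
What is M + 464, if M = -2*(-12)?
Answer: 488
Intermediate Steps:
M = 24
M + 464 = 24 + 464 = 488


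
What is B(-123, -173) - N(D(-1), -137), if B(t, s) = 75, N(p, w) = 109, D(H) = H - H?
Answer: -34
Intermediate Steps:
D(H) = 0
B(-123, -173) - N(D(-1), -137) = 75 - 1*109 = 75 - 109 = -34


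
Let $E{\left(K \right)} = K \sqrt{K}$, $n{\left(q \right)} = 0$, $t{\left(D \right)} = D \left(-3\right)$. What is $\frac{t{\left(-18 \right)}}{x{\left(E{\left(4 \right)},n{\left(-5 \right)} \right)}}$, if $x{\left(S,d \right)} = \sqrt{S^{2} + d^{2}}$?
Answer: $\frac{27}{4} \approx 6.75$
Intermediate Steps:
$t{\left(D \right)} = - 3 D$
$E{\left(K \right)} = K^{\frac{3}{2}}$
$\frac{t{\left(-18 \right)}}{x{\left(E{\left(4 \right)},n{\left(-5 \right)} \right)}} = \frac{\left(-3\right) \left(-18\right)}{\sqrt{\left(4^{\frac{3}{2}}\right)^{2} + 0^{2}}} = \frac{54}{\sqrt{8^{2} + 0}} = \frac{54}{\sqrt{64 + 0}} = \frac{54}{\sqrt{64}} = \frac{54}{8} = 54 \cdot \frac{1}{8} = \frac{27}{4}$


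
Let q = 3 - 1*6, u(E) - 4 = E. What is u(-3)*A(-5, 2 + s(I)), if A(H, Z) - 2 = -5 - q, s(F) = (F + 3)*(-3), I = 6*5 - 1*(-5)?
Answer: 0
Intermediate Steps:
u(E) = 4 + E
q = -3 (q = 3 - 6 = -3)
I = 35 (I = 30 + 5 = 35)
s(F) = -9 - 3*F (s(F) = (3 + F)*(-3) = -9 - 3*F)
A(H, Z) = 0 (A(H, Z) = 2 + (-5 - 1*(-3)) = 2 + (-5 + 3) = 2 - 2 = 0)
u(-3)*A(-5, 2 + s(I)) = (4 - 3)*0 = 1*0 = 0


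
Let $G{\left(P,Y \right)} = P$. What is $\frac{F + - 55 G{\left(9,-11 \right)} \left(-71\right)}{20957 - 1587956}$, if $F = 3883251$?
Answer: $- \frac{1306132}{522333} \approx -2.5006$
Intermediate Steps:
$\frac{F + - 55 G{\left(9,-11 \right)} \left(-71\right)}{20957 - 1587956} = \frac{3883251 + \left(-55\right) 9 \left(-71\right)}{20957 - 1587956} = \frac{3883251 - -35145}{-1566999} = \left(3883251 + 35145\right) \left(- \frac{1}{1566999}\right) = 3918396 \left(- \frac{1}{1566999}\right) = - \frac{1306132}{522333}$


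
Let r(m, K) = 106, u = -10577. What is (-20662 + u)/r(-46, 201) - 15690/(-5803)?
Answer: -179616777/615118 ≈ -292.00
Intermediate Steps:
(-20662 + u)/r(-46, 201) - 15690/(-5803) = (-20662 - 10577)/106 - 15690/(-5803) = -31239*1/106 - 15690*(-1/5803) = -31239/106 + 15690/5803 = -179616777/615118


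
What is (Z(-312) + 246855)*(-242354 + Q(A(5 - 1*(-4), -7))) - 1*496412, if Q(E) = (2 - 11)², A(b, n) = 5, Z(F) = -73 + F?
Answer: -59713522722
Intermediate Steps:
Q(E) = 81 (Q(E) = (-9)² = 81)
(Z(-312) + 246855)*(-242354 + Q(A(5 - 1*(-4), -7))) - 1*496412 = ((-73 - 312) + 246855)*(-242354 + 81) - 1*496412 = (-385 + 246855)*(-242273) - 496412 = 246470*(-242273) - 496412 = -59713026310 - 496412 = -59713522722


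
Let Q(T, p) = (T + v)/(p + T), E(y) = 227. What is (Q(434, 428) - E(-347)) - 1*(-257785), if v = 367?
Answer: 222015797/862 ≈ 2.5756e+5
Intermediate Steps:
Q(T, p) = (367 + T)/(T + p) (Q(T, p) = (T + 367)/(p + T) = (367 + T)/(T + p))
(Q(434, 428) - E(-347)) - 1*(-257785) = ((367 + 434)/(434 + 428) - 1*227) - 1*(-257785) = (801/862 - 227) + 257785 = -194873/862 + 257785 = 222015797/862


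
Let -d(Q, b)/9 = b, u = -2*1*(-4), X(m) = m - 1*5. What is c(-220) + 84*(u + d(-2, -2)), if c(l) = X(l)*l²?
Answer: -10887816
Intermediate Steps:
X(m) = -5 + m (X(m) = m - 5 = -5 + m)
u = 8 (u = -2*(-4) = 8)
d(Q, b) = -9*b
c(l) = l²*(-5 + l) (c(l) = (-5 + l)*l² = l²*(-5 + l))
c(-220) + 84*(u + d(-2, -2)) = (-220)²*(-5 - 220) + 84*(8 - 9*(-2)) = 48400*(-225) + 84*(8 + 18) = -10890000 + 84*26 = -10890000 + 2184 = -10887816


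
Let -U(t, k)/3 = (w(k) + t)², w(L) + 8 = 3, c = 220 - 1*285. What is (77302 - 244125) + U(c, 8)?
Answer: -181523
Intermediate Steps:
c = -65 (c = 220 - 285 = -65)
w(L) = -5 (w(L) = -8 + 3 = -5)
U(t, k) = -3*(-5 + t)²
(77302 - 244125) + U(c, 8) = (77302 - 244125) - 3*(-5 - 65)² = -166823 - 3*(-70)² = -166823 - 3*4900 = -166823 - 14700 = -181523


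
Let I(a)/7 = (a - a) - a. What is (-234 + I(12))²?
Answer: 101124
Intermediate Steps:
I(a) = -7*a (I(a) = 7*((a - a) - a) = 7*(0 - a) = 7*(-a) = -7*a)
(-234 + I(12))² = (-234 - 7*12)² = (-234 - 84)² = (-318)² = 101124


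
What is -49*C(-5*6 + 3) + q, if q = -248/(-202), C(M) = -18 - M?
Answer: -44417/101 ≈ -439.77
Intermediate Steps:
q = 124/101 (q = -248*(-1/202) = 124/101 ≈ 1.2277)
-49*C(-5*6 + 3) + q = -49*(-18 - (-5*6 + 3)) + 124/101 = -49*(-18 - (-30 + 3)) + 124/101 = -49*(-18 - 1*(-27)) + 124/101 = -49*(-18 + 27) + 124/101 = -49*9 + 124/101 = -441 + 124/101 = -44417/101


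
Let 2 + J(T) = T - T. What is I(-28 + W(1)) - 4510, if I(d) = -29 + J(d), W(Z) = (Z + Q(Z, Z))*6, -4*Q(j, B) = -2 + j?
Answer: -4541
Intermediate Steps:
Q(j, B) = 1/2 - j/4 (Q(j, B) = -(-2 + j)/4 = 1/2 - j/4)
J(T) = -2 (J(T) = -2 + (T - T) = -2 + 0 = -2)
W(Z) = 3 + 9*Z/2 (W(Z) = (Z + (1/2 - Z/4))*6 = (1/2 + 3*Z/4)*6 = 3 + 9*Z/2)
I(d) = -31 (I(d) = -29 - 2 = -31)
I(-28 + W(1)) - 4510 = -31 - 4510 = -4541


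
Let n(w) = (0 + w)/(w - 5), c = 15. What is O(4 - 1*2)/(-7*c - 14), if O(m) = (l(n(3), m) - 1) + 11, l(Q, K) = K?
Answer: -12/119 ≈ -0.10084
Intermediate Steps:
n(w) = w/(-5 + w)
O(m) = 10 + m (O(m) = (m - 1) + 11 = (-1 + m) + 11 = 10 + m)
O(4 - 1*2)/(-7*c - 14) = (10 + (4 - 1*2))/(-7*15 - 14) = (10 + (4 - 2))/(-105 - 14) = (10 + 2)/(-119) = 12*(-1/119) = -12/119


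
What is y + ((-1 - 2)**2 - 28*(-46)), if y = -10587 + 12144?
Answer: 2854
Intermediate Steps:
y = 1557
y + ((-1 - 2)**2 - 28*(-46)) = 1557 + ((-1 - 2)**2 - 28*(-46)) = 1557 + ((-3)**2 + 1288) = 1557 + (9 + 1288) = 1557 + 1297 = 2854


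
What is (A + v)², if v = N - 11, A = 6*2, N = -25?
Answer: 576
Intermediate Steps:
A = 12
v = -36 (v = -25 - 11 = -36)
(A + v)² = (12 - 36)² = (-24)² = 576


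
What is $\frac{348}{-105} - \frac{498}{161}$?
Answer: $- \frac{5158}{805} \approx -6.4075$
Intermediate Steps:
$\frac{348}{-105} - \frac{498}{161} = 348 \left(- \frac{1}{105}\right) - \frac{498}{161} = - \frac{116}{35} - \frac{498}{161} = - \frac{5158}{805}$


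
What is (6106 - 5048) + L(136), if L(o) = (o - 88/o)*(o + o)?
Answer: 37874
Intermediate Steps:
L(o) = 2*o*(o - 88/o) (L(o) = (o - 88/o)*(2*o) = 2*o*(o - 88/o))
(6106 - 5048) + L(136) = (6106 - 5048) + (-176 + 2*136²) = 1058 + (-176 + 2*18496) = 1058 + (-176 + 36992) = 1058 + 36816 = 37874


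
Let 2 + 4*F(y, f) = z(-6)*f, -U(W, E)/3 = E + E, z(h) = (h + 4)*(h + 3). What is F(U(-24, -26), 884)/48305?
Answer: 2651/96610 ≈ 0.027440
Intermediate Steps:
z(h) = (3 + h)*(4 + h) (z(h) = (4 + h)*(3 + h) = (3 + h)*(4 + h))
U(W, E) = -6*E (U(W, E) = -3*(E + E) = -6*E)
F(y, f) = -½ + 3*f/2 (F(y, f) = -½ + ((12 + (-6)² + 7*(-6))*f)/4 = -½ + ((12 + 36 - 42)*f)/4 = -½ + (6*f)/4 = -½ + 3*f/2)
F(U(-24, -26), 884)/48305 = (-½ + (3/2)*884)/48305 = (-½ + 1326)*(1/48305) = (2651/2)*(1/48305) = 2651/96610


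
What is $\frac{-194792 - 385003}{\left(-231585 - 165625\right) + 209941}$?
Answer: $\frac{193265}{62423} \approx 3.0961$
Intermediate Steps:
$\frac{-194792 - 385003}{\left(-231585 - 165625\right) + 209941} = - \frac{579795}{-397210 + 209941} = - \frac{579795}{-187269} = \left(-579795\right) \left(- \frac{1}{187269}\right) = \frac{193265}{62423}$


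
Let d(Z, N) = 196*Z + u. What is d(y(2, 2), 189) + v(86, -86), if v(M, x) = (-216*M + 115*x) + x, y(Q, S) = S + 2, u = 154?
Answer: -27614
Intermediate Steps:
y(Q, S) = 2 + S
v(M, x) = -216*M + 116*x
d(Z, N) = 154 + 196*Z (d(Z, N) = 196*Z + 154 = 154 + 196*Z)
d(y(2, 2), 189) + v(86, -86) = (154 + 196*(2 + 2)) + (-216*86 + 116*(-86)) = (154 + 196*4) + (-18576 - 9976) = (154 + 784) - 28552 = 938 - 28552 = -27614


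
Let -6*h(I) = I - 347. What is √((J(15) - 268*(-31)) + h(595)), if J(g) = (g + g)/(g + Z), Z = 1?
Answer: √1190670/12 ≈ 90.932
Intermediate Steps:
h(I) = 347/6 - I/6 (h(I) = -(I - 347)/6 = -(-347 + I)/6 = 347/6 - I/6)
J(g) = 2*g/(1 + g) (J(g) = (g + g)/(g + 1) = (2*g)/(1 + g) = 2*g/(1 + g))
√((J(15) - 268*(-31)) + h(595)) = √((2*15/(1 + 15) - 268*(-31)) + (347/6 - ⅙*595)) = √((2*15/16 + 8308) + (347/6 - 595/6)) = √((2*15*(1/16) + 8308) - 124/3) = √((15/8 + 8308) - 124/3) = √(66479/8 - 124/3) = √(198445/24) = √1190670/12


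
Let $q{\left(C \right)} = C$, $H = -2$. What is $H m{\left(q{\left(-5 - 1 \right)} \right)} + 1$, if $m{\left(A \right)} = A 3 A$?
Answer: $-215$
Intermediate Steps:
$m{\left(A \right)} = 3 A^{2}$ ($m{\left(A \right)} = 3 A A = 3 A^{2}$)
$H m{\left(q{\left(-5 - 1 \right)} \right)} + 1 = - 2 \cdot 3 \left(-5 - 1\right)^{2} + 1 = - 2 \cdot 3 \left(-6\right)^{2} + 1 = - 2 \cdot 3 \cdot 36 + 1 = \left(-2\right) 108 + 1 = -216 + 1 = -215$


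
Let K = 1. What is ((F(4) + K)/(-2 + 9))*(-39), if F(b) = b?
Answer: -195/7 ≈ -27.857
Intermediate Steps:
((F(4) + K)/(-2 + 9))*(-39) = ((4 + 1)/(-2 + 9))*(-39) = (5/7)*(-39) = -195/7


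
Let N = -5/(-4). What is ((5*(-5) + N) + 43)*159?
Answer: 12243/4 ≈ 3060.8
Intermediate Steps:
N = 5/4 (N = -5*(-¼) = 5/4 ≈ 1.2500)
((5*(-5) + N) + 43)*159 = ((5*(-5) + 5/4) + 43)*159 = ((-25 + 5/4) + 43)*159 = (-95/4 + 43)*159 = (77/4)*159 = 12243/4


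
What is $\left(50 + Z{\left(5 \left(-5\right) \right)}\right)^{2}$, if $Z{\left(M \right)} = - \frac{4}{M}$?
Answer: $\frac{1572516}{625} \approx 2516.0$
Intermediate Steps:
$\left(50 + Z{\left(5 \left(-5\right) \right)}\right)^{2} = \left(50 - \frac{4}{5 \left(-5\right)}\right)^{2} = \left(50 - \frac{4}{-25}\right)^{2} = \left(50 - - \frac{4}{25}\right)^{2} = \left(50 + \frac{4}{25}\right)^{2} = \left(\frac{1254}{25}\right)^{2} = \frac{1572516}{625}$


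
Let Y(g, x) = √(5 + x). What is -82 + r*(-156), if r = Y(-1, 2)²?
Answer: -1174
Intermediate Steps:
r = 7 (r = (√(5 + 2))² = (√7)² = 7)
-82 + r*(-156) = -82 + 7*(-156) = -82 - 1092 = -1174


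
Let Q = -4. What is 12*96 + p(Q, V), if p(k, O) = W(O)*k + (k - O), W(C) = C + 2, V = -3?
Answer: 1155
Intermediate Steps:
W(C) = 2 + C
p(k, O) = k - O + k*(2 + O) (p(k, O) = (2 + O)*k + (k - O) = k*(2 + O) + (k - O) = k - O + k*(2 + O))
12*96 + p(Q, V) = 12*96 + (-4 - 1*(-3) - 4*(2 - 3)) = 1152 + (-4 + 3 - 4*(-1)) = 1152 + (-4 + 3 + 4) = 1152 + 3 = 1155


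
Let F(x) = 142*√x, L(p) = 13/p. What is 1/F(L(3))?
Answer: √39/1846 ≈ 0.0033830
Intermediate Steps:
1/F(L(3)) = 1/(142*√(13/3)) = 1/(142*(√39/3)) = 1/(142*√39/3) = √39/1846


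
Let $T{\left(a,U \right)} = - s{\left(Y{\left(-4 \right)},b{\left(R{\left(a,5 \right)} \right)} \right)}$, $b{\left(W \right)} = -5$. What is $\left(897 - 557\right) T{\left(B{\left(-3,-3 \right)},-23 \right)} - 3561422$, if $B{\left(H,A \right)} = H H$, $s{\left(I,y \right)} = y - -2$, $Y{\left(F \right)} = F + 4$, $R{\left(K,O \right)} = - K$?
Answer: $-3560402$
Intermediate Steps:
$Y{\left(F \right)} = 4 + F$
$s{\left(I,y \right)} = 2 + y$ ($s{\left(I,y \right)} = y + 2 = 2 + y$)
$B{\left(H,A \right)} = H^{2}$
$T{\left(a,U \right)} = 3$ ($T{\left(a,U \right)} = - (2 - 5) = \left(-1\right) \left(-3\right) = 3$)
$\left(897 - 557\right) T{\left(B{\left(-3,-3 \right)},-23 \right)} - 3561422 = \left(897 - 557\right) 3 - 3561422 = 340 \cdot 3 - 3561422 = 1020 - 3561422 = -3560402$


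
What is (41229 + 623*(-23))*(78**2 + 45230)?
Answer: 1380346600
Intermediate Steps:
(41229 + 623*(-23))*(78**2 + 45230) = (41229 - 14329)*(6084 + 45230) = 26900*51314 = 1380346600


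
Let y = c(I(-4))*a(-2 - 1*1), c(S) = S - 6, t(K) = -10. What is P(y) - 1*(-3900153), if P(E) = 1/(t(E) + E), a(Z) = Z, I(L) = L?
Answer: 78003061/20 ≈ 3.9002e+6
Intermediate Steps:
c(S) = -6 + S
y = 30 (y = (-6 - 4)*(-2 - 1*1) = -10*(-2 - 1) = -10*(-3) = 30)
P(E) = 1/(-10 + E)
P(y) - 1*(-3900153) = 1/(-10 + 30) - 1*(-3900153) = 1/20 + 3900153 = 78003061/20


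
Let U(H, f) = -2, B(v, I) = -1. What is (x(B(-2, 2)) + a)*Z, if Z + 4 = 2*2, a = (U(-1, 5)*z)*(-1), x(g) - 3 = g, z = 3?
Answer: 0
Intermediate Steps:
x(g) = 3 + g
a = 6 (a = -2*3*(-1) = -6*(-1) = 6)
Z = 0 (Z = -4 + 2*2 = -4 + 4 = 0)
(x(B(-2, 2)) + a)*Z = ((3 - 1) + 6)*0 = (2 + 6)*0 = 8*0 = 0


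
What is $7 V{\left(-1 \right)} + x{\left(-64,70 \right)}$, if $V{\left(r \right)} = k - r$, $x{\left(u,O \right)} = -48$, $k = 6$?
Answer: $1$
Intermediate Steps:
$V{\left(r \right)} = 6 - r$
$7 V{\left(-1 \right)} + x{\left(-64,70 \right)} = 7 \left(6 - -1\right) - 48 = 7 \left(6 + 1\right) - 48 = 7 \cdot 7 - 48 = 49 - 48 = 1$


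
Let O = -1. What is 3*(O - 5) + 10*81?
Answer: 792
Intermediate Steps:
3*(O - 5) + 10*81 = 3*(-1 - 5) + 10*81 = 3*(-6) + 810 = -18 + 810 = 792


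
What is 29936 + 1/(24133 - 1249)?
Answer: 685055425/22884 ≈ 29936.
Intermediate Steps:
29936 + 1/(24133 - 1249) = 29936 + 1/22884 = 685055425/22884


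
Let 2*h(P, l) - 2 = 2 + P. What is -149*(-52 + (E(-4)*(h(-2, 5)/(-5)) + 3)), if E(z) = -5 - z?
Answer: 36356/5 ≈ 7271.2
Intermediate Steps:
h(P, l) = 2 + P/2 (h(P, l) = 1 + (2 + P)/2 = 1 + (1 + P/2) = 2 + P/2)
-149*(-52 + (E(-4)*(h(-2, 5)/(-5)) + 3)) = -149*(-52 + ((-5 - 1*(-4))*((2 + (½)*(-2))/(-5)) + 3)) = -149*(-52 + ((-5 + 4)*((2 - 1)*(-⅕)) + 3)) = -149*(-52 + (-(-1)/5 + 3)) = -149*(-52 + (-1*(-⅕) + 3)) = -149*(-52 + (⅕ + 3)) = -149*(-52 + 16/5) = -149*(-244/5) = 36356/5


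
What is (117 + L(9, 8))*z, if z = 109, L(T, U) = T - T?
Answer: 12753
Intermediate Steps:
L(T, U) = 0
(117 + L(9, 8))*z = (117 + 0)*109 = 117*109 = 12753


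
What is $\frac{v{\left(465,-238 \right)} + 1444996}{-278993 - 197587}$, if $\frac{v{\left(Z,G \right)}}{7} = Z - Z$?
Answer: $- \frac{361249}{119145} \approx -3.032$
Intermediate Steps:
$v{\left(Z,G \right)} = 0$ ($v{\left(Z,G \right)} = 7 \left(Z - Z\right) = 7 \cdot 0 = 0$)
$\frac{v{\left(465,-238 \right)} + 1444996}{-278993 - 197587} = \frac{0 + 1444996}{-278993 - 197587} = \frac{1444996}{-476580} = 1444996 \left(- \frac{1}{476580}\right) = - \frac{361249}{119145}$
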